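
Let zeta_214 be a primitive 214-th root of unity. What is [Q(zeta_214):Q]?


The degree equals Euler's totient phi(214).
214 = 2 * 107
phi(214) = 106

106


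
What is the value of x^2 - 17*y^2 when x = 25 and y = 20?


x^2 - d*y^2
= 25^2 - 17*20^2
= 625 - 6800
= -6175

-6175


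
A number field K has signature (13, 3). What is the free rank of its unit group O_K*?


By Dirichlet's unit theorem:
rank = r1 + r2 - 1
= 13 + 3 - 1
= 15

15


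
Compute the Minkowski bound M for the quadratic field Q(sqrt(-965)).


d = -965, d mod 4 = 3, so disc(K) = 4d = -3860; |disc(K)| = 3860
Imaginary quadratic field, so n = 2, s = r2 = 1, r1 = 0
M = (n!/n^n) * (4/pi)^s * sqrt(|disc(K)|) = (2!/2^2) * (4/pi)^1 * sqrt(3860)
= 0.5 * 1.273240 * 62.128898
= 39.5525

39.5525


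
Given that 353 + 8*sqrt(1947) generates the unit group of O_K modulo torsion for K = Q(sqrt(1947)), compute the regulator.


epsilon = 353 + 8*sqrt(1947)
= 705.9986
R = ln(705.9986)
= 6.5596

6.5596


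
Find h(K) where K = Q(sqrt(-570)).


K = Q(sqrt(-570)). d mod 4 = 2, so D = disc(K) = 4d = -2280
h(K) equals the number of primitive reduced positive-definite forms (a, b, c) = a*x^2 + b*x*y + c*y^2 with b^2 - 4ac = D,
where reduced means |b| <= a <= c, with b >= 0 whenever |b| = a or a = c, and primitive means gcd(a, b, c) = 1.
Reduced forces 3a^2 <= |D| = 2280, so 1 <= a <= 27; b must have the parity of D, and c = (b^2 - D)/(4a) must be an integer >= a.
Enumerate a = 1..27, b in [-a, a]:
  a=1: (1, 0, 570)  [1]
  a=2: (2, 0, 285)  [1]
  a=3: (3, 0, 190)  [1]
  a=4: none
  a=5: (5, 0, 114)  [1]
  a=6: (6, 0, 95)  [1]
  a=7: (7, -4, 82), (7, 4, 82)  [2]
  a=8..9: none
  a=10: (10, 0, 57)  [1]
  a=11..13: none
  a=14: (14, -4, 41), (14, 4, 41)  [2]
  a=15: (15, 0, 38)  [1]
  a=16: none
  a=17: (17, -10, 35), (17, 10, 35)  [2]
  a=18: none
  a=19: (19, 0, 30)  [1]
  a=20: none
  a=21: (21, -18, 31), (21, 18, 31)  [2]
  a=22..27: none
Total reduced forms: 1 + 1 + 1 + 1 + 1 + 2 + 1 + 2 + 1 + 2 + 1 + 2 = 16
h = 16

16


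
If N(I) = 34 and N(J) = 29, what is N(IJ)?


N(IJ) = N(I) * N(J)
= 34 * 29
= 986

986


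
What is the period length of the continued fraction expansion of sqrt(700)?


Run the CF algorithm for sqrt(700).
a_0 = floor(sqrt(700)) = 26; set m_0=0, q_0=1.
Recurrence: m' = q*a - m,  q' = (d - m'^2)/q,  a' = floor((a_0 + m')/q').
  step 1: m=26, q=24, a=2
  step 2: m=22, q=9, a=5
  step 3: m=23, q=19, a=2
  step 4: m=15, q=25, a=1
  step 5: m=10, q=24, a=1
  step 6: m=14, q=21, a=1
  step 7: m=7, q=31, a=1
  step 8: m=24, q=4, a=12
  step 9: m=24, q=31, a=1
  step 10: m=7, q=21, a=1
  step 11: m=14, q=24, a=1
  step 12: m=10, q=25, a=1
  step 13: m=15, q=19, a=2
  step 14: m=23, q=9, a=5
  step 15: m=22, q=24, a=2
  step 16: m=26, q=1, a=52
a_16 = 2*a_0 = 52, so the period closes here.
sqrt(700) = [26; 2, 5, 2, 1, 1, 1, 1, 12, 1, 1, 1, 1, 2, 5, 2, 52]
Period length = 16

16


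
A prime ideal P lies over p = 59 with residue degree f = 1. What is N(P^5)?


N(P^a) = p^(a*f)
= 59^(5*1)
= 59^5
= 714924299

714924299


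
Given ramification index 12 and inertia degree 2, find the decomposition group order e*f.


|D_P| = e * f
= 12 * 2
= 24

24


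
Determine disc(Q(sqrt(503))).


For K = Q(sqrt(d)) with d squarefree: disc(K) = d if d = 1 mod 4, and disc(K) = 4d if d = 2 or 3 mod 4.
Here d = 503, and d mod 4 = 3.
d = 3 mod 4, not 1 (O_K = Z[sqrt(d)]), so disc(K) = 4d = 4 * (503) = 2012

2012


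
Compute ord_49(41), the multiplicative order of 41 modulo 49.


We want ord_49(41), the smallest k >= 1 with 41^k = 1 mod 49.
n = 49 = 7^2, phi(49) = 42; the order divides phi(n).
Divisors of 42: 1, 2, 3, 6, 7, 14, 21, 42
Repeated squaring mod 49: 41^1 = 41, 41^2 = 15, 41^4 = 29, 41^8 = 8, 41^16 = 15, 41^32 = 29
Test divisors in increasing order:
  k=1: 41^1 = 41 mod 49
  k=2: 41^2 = 15 mod 49
  k=3: 41^3 = 15 * 41 = 27 mod 49
  k=6: 41^6 = 29 * 15 = 43 mod 49
  k=7: 41^7 = 29 * 15 * 41 = 48 mod 49
  k=14: 41^14 = 8 * 29 * 15 = 1 mod 49  <- first divisor giving 1
Order = 14

14


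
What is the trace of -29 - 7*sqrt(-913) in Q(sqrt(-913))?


Tr(a + b*sqrt(d)) = (a + b*sqrt(d)) + (a - b*sqrt(d)) = 2a
= 2 * (-29)
= -58

-58


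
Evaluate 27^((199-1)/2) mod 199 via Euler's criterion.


p = 199 is prime and the exponent is (p-1)/2 = 99, so by Euler's criterion 27^99 = (27/199) = +1 or -1 mod 199.
Compute by square-and-multiply:
  99 = 64 + 32 + 2 + 1 (binary 1100011)
  Repeated squaring mod 199: 27^1 = 27, 27^2 = 132, 27^4 = 111, 27^8 = 182, 27^16 = 90, 27^32 = 140, 27^64 = 98
  27^99 = 27^64 * 27^32 * 27^2 * 27^1 = 98 * 140 * 132 * 27 mod 199
    98 * 140 = 13720 = 188 mod 199
    188 * 132 = 24816 = 140 mod 199
    140 * 27 = 3780 = 198 mod 199
  27^99 = 198 mod 199
Result 198 = p - 1 = -1 mod 199: 27 is a quadratic non-residue mod 199. As a residue in [0, p-1] the value is 198.
27^99 mod 199 = 198

198


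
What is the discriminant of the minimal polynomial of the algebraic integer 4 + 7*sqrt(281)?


The element 4 + 7*sqrt(281) has minimal polynomial:
x^2 - 8*x - 13753
Discriminant = (-8)^2 - 4*(-13753)
= 64 + 55012
= 55076

55076


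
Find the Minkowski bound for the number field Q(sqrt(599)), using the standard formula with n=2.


d = 599, d mod 4 = 3, so disc(K) = 4d = 2396; |disc(K)| = 2396
Real quadratic field, so n = 2, s = r2 = 0, r1 = 2
M = (n!/n^n) * (4/pi)^s * sqrt(|disc(K)|) = (2!/2^2) * (4/pi)^0 * sqrt(2396)
= 0.5 * 1.000000 * 48.948953
= 24.4745

24.4745


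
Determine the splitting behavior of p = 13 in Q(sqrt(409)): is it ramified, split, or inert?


K = Q(sqrt(409)). Since d mod 4 = 1, disc(K) = 409.
Check p | disc: 409 mod 13 = 6.
p does not divide disc. Compute Legendre symbol (d/p):
6^((13-1)/2) mod 13 = -1
(d/p) = -1, so p is inert: (p) stays prime with e=1, f=2, g=1.
Therefore p is inert.

inert


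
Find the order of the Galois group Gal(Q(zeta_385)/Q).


|Gal(Q(zeta_385)/Q)| = phi(385)
= 240

240


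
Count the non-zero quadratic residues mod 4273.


For prime p, the number of non-zero quadratic residues is (p-1)/2.
= (4273-1)/2
= 2136

2136


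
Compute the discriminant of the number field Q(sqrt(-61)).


For K = Q(sqrt(d)) with d squarefree: disc(K) = d if d = 1 mod 4, and disc(K) = 4d if d = 2 or 3 mod 4.
Here d = -61, and d mod 4 = 3.
d = 3 mod 4, not 1 (O_K = Z[sqrt(d)]), so disc(K) = 4d = 4 * (-61) = -244

-244


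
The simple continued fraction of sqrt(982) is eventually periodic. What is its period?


Run the CF algorithm for sqrt(982).
a_0 = floor(sqrt(982)) = 31; set m_0=0, q_0=1.
Recurrence: m' = q*a - m,  q' = (d - m'^2)/q,  a' = floor((a_0 + m')/q').
  step 1: m=31, q=21, a=2
  step 2: m=11, q=41, a=1
  step 3: m=30, q=2, a=30
  step 4: m=30, q=41, a=1
  step 5: m=11, q=21, a=2
  step 6: m=31, q=1, a=62
a_6 = 2*a_0 = 62, so the period closes here.
sqrt(982) = [31; 2, 1, 30, 1, 2, 62]
Period length = 6

6


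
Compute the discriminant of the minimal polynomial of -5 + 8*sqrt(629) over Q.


The element -5 + 8*sqrt(629) has minimal polynomial:
x^2 + 10*x - 40231
Discriminant = (10)^2 - 4*(-40231)
= 100 + 160924
= 161024

161024


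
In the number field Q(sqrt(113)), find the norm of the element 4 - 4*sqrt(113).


N(a + b*sqrt(d)) = a^2 - d*b^2
= (4)^2 - (113)*(-4)^2
= 16 - 1808
= -1792

-1792


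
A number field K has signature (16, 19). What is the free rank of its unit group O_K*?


By Dirichlet's unit theorem:
rank = r1 + r2 - 1
= 16 + 19 - 1
= 34

34


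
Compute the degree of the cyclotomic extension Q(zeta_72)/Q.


The degree equals Euler's totient phi(72).
72 = 2^3 * 3^2
phi(72) = 24

24


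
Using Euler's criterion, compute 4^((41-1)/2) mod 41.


p = 41 is prime and the exponent is (p-1)/2 = 20, so by Euler's criterion 4^20 = (4/41) = +1 or -1 mod 41.
Compute by square-and-multiply:
  20 = 16 + 4 (binary 10100)
  Repeated squaring mod 41: 4^1 = 4, 4^2 = 16, 4^4 = 10, 4^8 = 18, 4^16 = 37
  4^20 = 4^16 * 4^4 = 37 * 10 mod 41
    37 * 10 = 370 = 1 mod 41
  4^20 = 1 mod 41
Result 1: 4 is a quadratic residue mod 41.
4^20 mod 41 = 1

1


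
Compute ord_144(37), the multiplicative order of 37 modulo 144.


We want ord_144(37), the smallest k >= 1 with 37^k = 1 mod 144.
n = 144 = 2^4 * 3^2, phi(144) = 48; the order divides phi(n).
Divisors of 48: 1, 2, 3, 4, 6, 8, 12, 16, 24, 48
Repeated squaring mod 144: 37^1 = 37, 37^2 = 73, 37^4 = 1, 37^8 = 1, 37^16 = 1, 37^32 = 1
Test divisors in increasing order:
  k=1: 37^1 = 37 mod 144
  k=2: 37^2 = 73 mod 144
  k=3: 37^3 = 73 * 37 = 109 mod 144
  k=4: 37^4 = 1 mod 144  <- first divisor giving 1
Order = 4

4


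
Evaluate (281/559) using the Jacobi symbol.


Compute (281/559) via quadratic reciprocity:
  reciprocity: (281/559) -> +(559/281)
  reduce: (278/281)
  pull out 2: (2/281) = +1  (since 281 mod 8 = 1)
  reciprocity: (139/281) -> +(281/139)
  reduce: (3/139)
  reciprocity: (3/139) -> -(139/3)
  reduce: (1/3)
  (1/3) = 1
Product of signs = -1

-1


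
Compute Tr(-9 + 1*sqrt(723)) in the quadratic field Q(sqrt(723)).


Tr(a + b*sqrt(d)) = (a + b*sqrt(d)) + (a - b*sqrt(d)) = 2a
= 2 * (-9)
= -18

-18


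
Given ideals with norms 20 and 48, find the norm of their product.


N(IJ) = N(I) * N(J)
= 20 * 48
= 960

960


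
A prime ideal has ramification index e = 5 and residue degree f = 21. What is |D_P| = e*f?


|D_P| = e * f
= 5 * 21
= 105

105


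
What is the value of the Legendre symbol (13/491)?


p = 491 is prime, so compute (13/491) with the reciprocity algorithm (Jacobi-symbol steps: pull out 2s via (2/n), flip via reciprocity, reduce):
  reciprocity: (13/491) -> +(491/13)
  reduce: (10/13)
  pull out 2: (2/13) = -1  (since 13 mod 8 = 5)
  reciprocity: (5/13) -> +(13/5)
  reduce: (3/5)
  reciprocity: (3/5) -> +(5/3)
  reduce: (2/3)
  pull out 2: (2/3) = -1  (since 3 mod 8 = 3)
  (1/3) = 1
Product of signs = 1
(13/491) = 1

1


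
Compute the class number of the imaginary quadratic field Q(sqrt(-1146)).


K = Q(sqrt(-1146)). d mod 4 = 2, so D = disc(K) = 4d = -4584
h(K) equals the number of primitive reduced positive-definite forms (a, b, c) = a*x^2 + b*x*y + c*y^2 with b^2 - 4ac = D,
where reduced means |b| <= a <= c, with b >= 0 whenever |b| = a or a = c, and primitive means gcd(a, b, c) = 1.
Reduced forces 3a^2 <= |D| = 4584, so 1 <= a <= 39; b must have the parity of D, and c = (b^2 - D)/(4a) must be an integer >= a.
Enumerate a = 1..39, b in [-a, a]:
  a=1: (1, 0, 1146)  [1]
  a=2: (2, 0, 573)  [1]
  a=3: (3, 0, 382)  [1]
  a=4: none
  a=5: (5, -4, 230), (5, 4, 230)  [2]
  a=6: (6, 0, 191)  [1]
  a=7: (7, -6, 165), (7, 6, 165)  [2]
  a=8..9: none
  a=10: (10, -4, 115), (10, 4, 115)  [2]
  a=11: (11, -6, 105), (11, 6, 105)  [2]
  a=12..13: none
  a=14: (14, -8, 83), (14, 8, 83)  [2]
  a=15: (15, -6, 77), (15, 6, 77)  [2]
  a=16..20: none
  a=21: (21, -6, 55), (21, 6, 55)  [2]
  a=22: (22, -16, 55), (22, 16, 55)  [2]
  a=23: (23, -4, 50), (23, 4, 50)  [2]
  a=24: none
  a=25: (25, -4, 46), (25, 4, 46)  [2]
  a=26..29: none
  a=30: (30, -24, 43), (30, 24, 43)  [2]
  a=31: (31, -2, 37), (31, 2, 37)  [2]
  a=32: none
  a=33: (33, -6, 35), (33, 6, 35)  [2]
  a=34: none
  a=35: (35, -34, 41), (35, 34, 41)  [2]
  a=36..39: none
Total reduced forms: 1 + 1 + 1 + 2 + 1 + 2 + 2 + 2 + 2 + 2 + 2 + 2 + 2 + 2 + 2 + 2 + 2 + 2 = 32
h = 32

32


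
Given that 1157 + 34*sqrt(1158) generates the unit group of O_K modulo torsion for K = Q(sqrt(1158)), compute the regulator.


epsilon = 1157 + 34*sqrt(1158)
= 2313.9996
R = ln(2313.9996)
= 7.7467

7.7467


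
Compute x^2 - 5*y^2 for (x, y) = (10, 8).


x^2 - d*y^2
= 10^2 - 5*8^2
= 100 - 320
= -220

-220


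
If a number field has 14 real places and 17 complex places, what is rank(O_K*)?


By Dirichlet's unit theorem:
rank = r1 + r2 - 1
= 14 + 17 - 1
= 30

30


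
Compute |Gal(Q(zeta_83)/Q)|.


|Gal(Q(zeta_83)/Q)| = phi(83)
= 82

82


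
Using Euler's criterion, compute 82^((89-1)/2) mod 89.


p = 89 is prime and the exponent is (p-1)/2 = 44, so by Euler's criterion 82^44 = (82/89) = +1 or -1 mod 89.
Compute by square-and-multiply:
  44 = 32 + 8 + 4 (binary 101100)
  Repeated squaring mod 89: 82^1 = 82, 82^2 = 49, 82^4 = 87, 82^8 = 4, 82^16 = 16, 82^32 = 78
  82^44 = 82^32 * 82^8 * 82^4 = 78 * 4 * 87 mod 89
    78 * 4 = 312 = 45 mod 89
    45 * 87 = 3915 = 88 mod 89
  82^44 = 88 mod 89
Result 88 = p - 1 = -1 mod 89: 82 is a quadratic non-residue mod 89. As a residue in [0, p-1] the value is 88.
82^44 mod 89 = 88

88


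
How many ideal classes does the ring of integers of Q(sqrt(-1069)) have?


K = Q(sqrt(-1069)). d mod 4 = 3, so D = disc(K) = 4d = -4276
h(K) equals the number of primitive reduced positive-definite forms (a, b, c) = a*x^2 + b*x*y + c*y^2 with b^2 - 4ac = D,
where reduced means |b| <= a <= c, with b >= 0 whenever |b| = a or a = c, and primitive means gcd(a, b, c) = 1.
Reduced forces 3a^2 <= |D| = 4276, so 1 <= a <= 37; b must have the parity of D, and c = (b^2 - D)/(4a) must be an integer >= a.
Enumerate a = 1..37, b in [-a, a]:
  a=1: (1, 0, 1069)  [1]
  a=2: (2, 2, 535)  [1]
  a=3..4: none
  a=5: (5, -2, 214), (5, 2, 214)  [2]
  a=6: none
  a=7: (7, -6, 154), (7, 6, 154)  [2]
  a=8..9: none
  a=10: (10, -2, 107), (10, 2, 107)  [2]
  a=11: (11, -6, 98), (11, 6, 98)  [2]
  a=12: none
  a=13: (13, -12, 85), (13, 12, 85)  [2]
  a=14: (14, -6, 77), (14, 6, 77)  [2]
  a=15..16: none
  a=17: (17, -12, 65), (17, 12, 65)  [2]
  a=18..21: none
  a=22: (22, -6, 49), (22, 6, 49)  [2]
  a=23: (23, -18, 50), (23, 18, 50)  [2]
  a=24: none
  a=25: (25, -18, 46), (25, 18, 46)  [2]
  a=26: (26, -14, 43), (26, 14, 43)  [2]
  a=27..28: none
  a=29: (29, -4, 37), (29, 4, 37)  [2]
  a=30: none
  a=31: (31, -8, 35), (31, 8, 35)  [2]
  a=32..33: none
  a=34: (34, -22, 35), (34, 22, 35)  [2]
  a=35..37: none
Total reduced forms: 1 + 1 + 2 + 2 + 2 + 2 + 2 + 2 + 2 + 2 + 2 + 2 + 2 + 2 + 2 + 2 = 30
h = 30

30


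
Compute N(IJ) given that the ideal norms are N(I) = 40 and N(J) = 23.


N(IJ) = N(I) * N(J)
= 40 * 23
= 920

920


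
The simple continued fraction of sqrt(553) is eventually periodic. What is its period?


Run the CF algorithm for sqrt(553).
a_0 = floor(sqrt(553)) = 23; set m_0=0, q_0=1.
Recurrence: m' = q*a - m,  q' = (d - m'^2)/q,  a' = floor((a_0 + m')/q').
  step 1: m=23, q=24, a=1
  step 2: m=1, q=23, a=1
  step 3: m=22, q=3, a=15
  step 4: m=23, q=8, a=5
  step 5: m=17, q=33, a=1
  step 6: m=16, q=9, a=4
  step 7: m=20, q=17, a=2
  step 8: m=14, q=21, a=1
  step 9: m=7, q=24, a=1
  step 10: m=17, q=11, a=3
  step 11: m=16, q=27, a=1
  step 12: m=11, q=16, a=2
  step 13: m=21, q=7, a=6
  step 14: m=21, q=16, a=2
  step 15: m=11, q=27, a=1
  step 16: m=16, q=11, a=3
  step 17: m=17, q=24, a=1
  step 18: m=7, q=21, a=1
  step 19: m=14, q=17, a=2
  step 20: m=20, q=9, a=4
  step 21: m=16, q=33, a=1
  step 22: m=17, q=8, a=5
  step 23: m=23, q=3, a=15
  step 24: m=22, q=23, a=1
  step 25: m=1, q=24, a=1
  step 26: m=23, q=1, a=46
a_26 = 2*a_0 = 46, so the period closes here.
sqrt(553) = [23; 1, 1, 15, 5, 1, 4, 2, 1, 1, 3, 1, 2, 6, 2, 1, 3, 1, 1, 2, 4, 1, 5, 15, 1, 1, 46]
Period length = 26

26


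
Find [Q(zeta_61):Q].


The degree equals Euler's totient phi(61).
61 = 61
phi(61) = 60

60


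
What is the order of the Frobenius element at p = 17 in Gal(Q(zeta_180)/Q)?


The Frobenius at p in Gal(Q(zeta_n)/Q) = (Z/nZ)* is the class of p, so its order is ord_180(17), the smallest k >= 1 with 17^k = 1 mod 180.
n = 180 = 2^2 * 3^2 * 5, phi(180) = 48; the order divides phi(n).
Divisors of 48: 1, 2, 3, 4, 6, 8, 12, 16, 24, 48
Repeated squaring mod 180: 17^1 = 17, 17^2 = 109, 17^4 = 1, 17^8 = 1, 17^16 = 1, 17^32 = 1
Test divisors in increasing order:
  k=1: 17^1 = 17 mod 180
  k=2: 17^2 = 109 mod 180
  k=3: 17^3 = 109 * 17 = 53 mod 180
  k=4: 17^4 = 1 mod 180  <- first divisor giving 1
Order = 4

4


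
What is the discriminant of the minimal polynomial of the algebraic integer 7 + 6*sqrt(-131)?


The element 7 + 6*sqrt(-131) has minimal polynomial:
x^2 - 14*x + 4765
Discriminant = (-14)^2 - 4*(4765)
= 196 - 19060
= -18864

-18864


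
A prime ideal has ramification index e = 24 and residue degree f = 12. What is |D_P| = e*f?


|D_P| = e * f
= 24 * 12
= 288

288


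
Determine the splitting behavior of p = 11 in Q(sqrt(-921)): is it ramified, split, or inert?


K = Q(sqrt(-921)). Since d mod 4 = 3, disc(K) = -3684.
Check p | disc: -3684 mod 11 = 1.
p does not divide disc. Compute Legendre symbol (d/p):
3^((11-1)/2) mod 11 = 1
(d/p) = 1, so p splits: (p) = P*P' with e=1, f=1, g=2.
Therefore p is split.

split


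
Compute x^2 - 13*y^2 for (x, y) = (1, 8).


x^2 - d*y^2
= 1^2 - 13*8^2
= 1 - 832
= -831

-831


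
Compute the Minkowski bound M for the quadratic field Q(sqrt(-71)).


d = -71, d mod 4 = 1, so disc(K) = d = -71; |disc(K)| = 71
Imaginary quadratic field, so n = 2, s = r2 = 1, r1 = 0
M = (n!/n^n) * (4/pi)^s * sqrt(|disc(K)|) = (2!/2^2) * (4/pi)^1 * sqrt(71)
= 0.5 * 1.273240 * 8.426150
= 5.3643

5.3643


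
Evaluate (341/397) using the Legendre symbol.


p = 397 is prime, so compute (341/397) with the reciprocity algorithm (Jacobi-symbol steps: pull out 2s via (2/n), flip via reciprocity, reduce):
  reciprocity: (341/397) -> +(397/341)
  reduce: (56/341)
  pull out 2: (2/341) = -1  (since 341 mod 8 = 5)
  pull out 2: (2/341) = -1  (since 341 mod 8 = 5)
  pull out 2: (2/341) = -1  (since 341 mod 8 = 5)
  reciprocity: (7/341) -> +(341/7)
  reduce: (5/7)
  reciprocity: (5/7) -> +(7/5)
  reduce: (2/5)
  pull out 2: (2/5) = -1  (since 5 mod 8 = 5)
  (1/5) = 1
Product of signs = 1
(341/397) = 1

1


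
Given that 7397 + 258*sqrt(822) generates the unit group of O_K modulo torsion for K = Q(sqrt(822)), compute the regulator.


epsilon = 7397 + 258*sqrt(822)
= 14793.9999
R = ln(14793.9999)
= 9.6020

9.6020


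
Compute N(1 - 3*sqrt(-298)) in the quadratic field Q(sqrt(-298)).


N(a + b*sqrt(d)) = a^2 - d*b^2
= (1)^2 - (-298)*(-3)^2
= 1 + 2682
= 2683

2683


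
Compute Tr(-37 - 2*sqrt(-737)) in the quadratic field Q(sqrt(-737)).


Tr(a + b*sqrt(d)) = (a + b*sqrt(d)) + (a - b*sqrt(d)) = 2a
= 2 * (-37)
= -74

-74


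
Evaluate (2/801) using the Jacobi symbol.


Compute (2/801) via quadratic reciprocity:
  pull out 2: (2/801) = +1  (since 801 mod 8 = 1)
  (1/801) = 1
Product of signs = 1

1


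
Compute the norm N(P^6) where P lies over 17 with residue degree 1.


N(P^a) = p^(a*f)
= 17^(6*1)
= 17^6
= 24137569

24137569


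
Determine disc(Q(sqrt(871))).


For K = Q(sqrt(d)) with d squarefree: disc(K) = d if d = 1 mod 4, and disc(K) = 4d if d = 2 or 3 mod 4.
Here d = 871, and d mod 4 = 3.
d = 3 mod 4, not 1 (O_K = Z[sqrt(d)]), so disc(K) = 4d = 4 * (871) = 3484

3484


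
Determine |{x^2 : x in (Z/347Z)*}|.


For prime p, the number of non-zero quadratic residues is (p-1)/2.
= (347-1)/2
= 173

173


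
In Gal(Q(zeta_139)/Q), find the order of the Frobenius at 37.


The Frobenius at p in Gal(Q(zeta_n)/Q) = (Z/nZ)* is the class of p, so its order is ord_139(37), the smallest k >= 1 with 37^k = 1 mod 139.
n = 139 = 139, phi(139) = 138; the order divides phi(n).
Divisors of 138: 1, 2, 3, 6, 23, 46, 69, 138
Repeated squaring mod 139: 37^1 = 37, 37^2 = 118, 37^4 = 24, 37^8 = 20, 37^16 = 122, 37^32 = 11, 37^64 = 121, 37^128 = 46
Test divisors in increasing order:
  k=1: 37^1 = 37 mod 139
  k=2: 37^2 = 118 mod 139
  k=3: 37^3 = 118 * 37 = 57 mod 139
  k=6: 37^6 = 24 * 118 = 52 mod 139
  k=23: 37^23 = 122 * 24 * 118 * 37 = 96 mod 139
  k=46: 37^46 = 11 * 20 * 24 * 118 = 42 mod 139
  k=69: 37^69 = 121 * 24 * 37 = 1 mod 139  <- first divisor giving 1
Order = 69

69


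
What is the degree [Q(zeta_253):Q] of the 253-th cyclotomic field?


The degree equals Euler's totient phi(253).
253 = 11 * 23
phi(253) = 220

220


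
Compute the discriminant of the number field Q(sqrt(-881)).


For K = Q(sqrt(d)) with d squarefree: disc(K) = d if d = 1 mod 4, and disc(K) = 4d if d = 2 or 3 mod 4.
Here d = -881, and d mod 4 = 3.
d = 3 mod 4, not 1 (O_K = Z[sqrt(d)]), so disc(K) = 4d = 4 * (-881) = -3524

-3524


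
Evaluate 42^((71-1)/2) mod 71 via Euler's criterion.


p = 71 is prime and the exponent is (p-1)/2 = 35, so by Euler's criterion 42^35 = (42/71) = +1 or -1 mod 71.
Compute by square-and-multiply:
  35 = 32 + 2 + 1 (binary 100011)
  Repeated squaring mod 71: 42^1 = 42, 42^2 = 60, 42^4 = 50, 42^8 = 15, 42^16 = 12, 42^32 = 2
  42^35 = 42^32 * 42^2 * 42^1 = 2 * 60 * 42 mod 71
    2 * 60 = 120 = 49 mod 71
    49 * 42 = 2058 = 70 mod 71
  42^35 = 70 mod 71
Result 70 = p - 1 = -1 mod 71: 42 is a quadratic non-residue mod 71. As a residue in [0, p-1] the value is 70.
42^35 mod 71 = 70

70


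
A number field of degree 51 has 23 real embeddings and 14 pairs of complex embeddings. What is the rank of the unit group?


By Dirichlet's unit theorem:
rank = r1 + r2 - 1
= 23 + 14 - 1
= 36

36


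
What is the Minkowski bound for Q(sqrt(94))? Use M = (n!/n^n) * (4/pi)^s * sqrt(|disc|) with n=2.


d = 94, d mod 4 = 2, so disc(K) = 4d = 376; |disc(K)| = 376
Real quadratic field, so n = 2, s = r2 = 0, r1 = 2
M = (n!/n^n) * (4/pi)^s * sqrt(|disc(K)|) = (2!/2^2) * (4/pi)^0 * sqrt(376)
= 0.5 * 1.000000 * 19.390719
= 9.6954

9.6954


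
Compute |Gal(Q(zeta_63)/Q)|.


|Gal(Q(zeta_63)/Q)| = phi(63)
= 36

36


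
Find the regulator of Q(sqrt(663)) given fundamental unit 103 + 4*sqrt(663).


epsilon = 103 + 4*sqrt(663)
= 205.9951
R = ln(205.9951)
= 5.3279

5.3279


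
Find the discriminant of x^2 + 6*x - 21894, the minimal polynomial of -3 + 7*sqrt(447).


The element -3 + 7*sqrt(447) has minimal polynomial:
x^2 + 6*x - 21894
Discriminant = (6)^2 - 4*(-21894)
= 36 + 87576
= 87612

87612


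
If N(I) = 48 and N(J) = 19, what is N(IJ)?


N(IJ) = N(I) * N(J)
= 48 * 19
= 912

912


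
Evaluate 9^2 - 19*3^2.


x^2 - d*y^2
= 9^2 - 19*3^2
= 81 - 171
= -90

-90


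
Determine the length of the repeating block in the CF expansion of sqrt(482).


Run the CF algorithm for sqrt(482).
a_0 = floor(sqrt(482)) = 21; set m_0=0, q_0=1.
Recurrence: m' = q*a - m,  q' = (d - m'^2)/q,  a' = floor((a_0 + m')/q').
  step 1: m=21, q=41, a=1
  step 2: m=20, q=2, a=20
  step 3: m=20, q=41, a=1
  step 4: m=21, q=1, a=42
a_4 = 2*a_0 = 42, so the period closes here.
sqrt(482) = [21; 1, 20, 1, 42]
Period length = 4

4


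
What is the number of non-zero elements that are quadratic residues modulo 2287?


For prime p, the number of non-zero quadratic residues is (p-1)/2.
= (2287-1)/2
= 1143

1143


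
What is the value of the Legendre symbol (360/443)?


p = 443 is prime, so compute (360/443) with the reciprocity algorithm (Jacobi-symbol steps: pull out 2s via (2/n), flip via reciprocity, reduce):
  pull out 2: (2/443) = -1  (since 443 mod 8 = 3)
  pull out 2: (2/443) = -1  (since 443 mod 8 = 3)
  pull out 2: (2/443) = -1  (since 443 mod 8 = 3)
  reciprocity: (45/443) -> +(443/45)
  reduce: (38/45)
  pull out 2: (2/45) = -1  (since 45 mod 8 = 5)
  reciprocity: (19/45) -> +(45/19)
  reduce: (7/19)
  reciprocity: (7/19) -> -(19/7)
  reduce: (5/7)
  reciprocity: (5/7) -> +(7/5)
  reduce: (2/5)
  pull out 2: (2/5) = -1  (since 5 mod 8 = 5)
  (1/5) = 1
Product of signs = 1
(360/443) = 1

1


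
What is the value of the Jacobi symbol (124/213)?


Compute (124/213) via quadratic reciprocity:
  pull out 2: (2/213) = -1  (since 213 mod 8 = 5)
  pull out 2: (2/213) = -1  (since 213 mod 8 = 5)
  reciprocity: (31/213) -> +(213/31)
  reduce: (27/31)
  reciprocity: (27/31) -> -(31/27)
  reduce: (4/27)
  pull out 2: (2/27) = -1  (since 27 mod 8 = 3)
  pull out 2: (2/27) = -1  (since 27 mod 8 = 3)
  (1/27) = 1
Product of signs = -1

-1


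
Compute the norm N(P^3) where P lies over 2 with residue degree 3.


N(P^a) = p^(a*f)
= 2^(3*3)
= 2^9
= 512

512


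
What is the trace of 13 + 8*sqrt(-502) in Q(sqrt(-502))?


Tr(a + b*sqrt(d)) = (a + b*sqrt(d)) + (a - b*sqrt(d)) = 2a
= 2 * (13)
= 26

26


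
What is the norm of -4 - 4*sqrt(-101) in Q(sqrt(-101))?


N(a + b*sqrt(d)) = a^2 - d*b^2
= (-4)^2 - (-101)*(-4)^2
= 16 + 1616
= 1632

1632


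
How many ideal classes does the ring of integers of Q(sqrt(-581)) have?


K = Q(sqrt(-581)). d mod 4 = 3, so D = disc(K) = 4d = -2324
h(K) equals the number of primitive reduced positive-definite forms (a, b, c) = a*x^2 + b*x*y + c*y^2 with b^2 - 4ac = D,
where reduced means |b| <= a <= c, with b >= 0 whenever |b| = a or a = c, and primitive means gcd(a, b, c) = 1.
Reduced forces 3a^2 <= |D| = 2324, so 1 <= a <= 27; b must have the parity of D, and c = (b^2 - D)/(4a) must be an integer >= a.
Enumerate a = 1..27, b in [-a, a]:
  a=1: (1, 0, 581)  [1]
  a=2: (2, 2, 291)  [1]
  a=3: (3, -2, 194), (3, 2, 194)  [2]
  a=4: none
  a=5: (5, -4, 117), (5, 4, 117)  [2]
  a=6: (6, -2, 97), (6, 2, 97)  [2]
  a=7: (7, 0, 83)  [1]
  a=8: none
  a=9: (9, -4, 65), (9, 4, 65)  [2]
  a=10: (10, -6, 59), (10, 6, 59)  [2]
  a=11..12: none
  a=13: (13, -4, 45), (13, 4, 45)  [2]
  a=14: (14, 14, 45)  [1]
  a=15: (15, -14, 42), (15, -4, 39), (15, 4, 39), (15, 14, 42)  [4]
  a=16..17: none
  a=18: (18, -14, 35), (18, 14, 35)  [2]
  a=19..20: none
  a=21: (21, -14, 30), (21, 14, 30)  [2]
  a=22..24: none
  a=25: (25, -24, 29), (25, 24, 29)  [2]
  a=26: (26, -22, 27), (26, 22, 27)  [2]
  a=27: none
Total reduced forms: 1 + 1 + 2 + 2 + 2 + 1 + 2 + 2 + 2 + 1 + 4 + 2 + 2 + 2 + 2 = 28
h = 28

28


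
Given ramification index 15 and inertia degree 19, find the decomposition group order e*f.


|D_P| = e * f
= 15 * 19
= 285

285


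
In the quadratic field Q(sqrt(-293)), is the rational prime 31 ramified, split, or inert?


K = Q(sqrt(-293)). Since d mod 4 = 3, disc(K) = -1172.
Check p | disc: -1172 mod 31 = 6.
p does not divide disc. Compute Legendre symbol (d/p):
17^((31-1)/2) mod 31 = -1
(d/p) = -1, so p is inert: (p) stays prime with e=1, f=2, g=1.
Therefore p is inert.

inert


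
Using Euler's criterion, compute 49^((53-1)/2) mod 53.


p = 53 is prime and the exponent is (p-1)/2 = 26, so by Euler's criterion 49^26 = (49/53) = +1 or -1 mod 53.
Compute by square-and-multiply:
  26 = 16 + 8 + 2 (binary 11010)
  Repeated squaring mod 53: 49^1 = 49, 49^2 = 16, 49^4 = 44, 49^8 = 28, 49^16 = 42
  49^26 = 49^16 * 49^8 * 49^2 = 42 * 28 * 16 mod 53
    42 * 28 = 1176 = 10 mod 53
    10 * 16 = 160 = 1 mod 53
  49^26 = 1 mod 53
Result 1: 49 is a quadratic residue mod 53.
49^26 mod 53 = 1

1


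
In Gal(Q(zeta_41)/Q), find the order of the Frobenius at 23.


The Frobenius at p in Gal(Q(zeta_n)/Q) = (Z/nZ)* is the class of p, so its order is ord_41(23), the smallest k >= 1 with 23^k = 1 mod 41.
n = 41 = 41, phi(41) = 40; the order divides phi(n).
Divisors of 40: 1, 2, 4, 5, 8, 10, 20, 40
Repeated squaring mod 41: 23^1 = 23, 23^2 = 37, 23^4 = 16, 23^8 = 10, 23^16 = 18, 23^32 = 37
Test divisors in increasing order:
  k=1: 23^1 = 23 mod 41
  k=2: 23^2 = 37 mod 41
  k=4: 23^4 = 16 mod 41
  k=5: 23^5 = 16 * 23 = 40 mod 41
  k=8: 23^8 = 10 mod 41
  k=10: 23^10 = 10 * 37 = 1 mod 41  <- first divisor giving 1
Order = 10

10


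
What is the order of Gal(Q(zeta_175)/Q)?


|Gal(Q(zeta_175)/Q)| = phi(175)
= 120

120


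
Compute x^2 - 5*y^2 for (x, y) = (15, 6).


x^2 - d*y^2
= 15^2 - 5*6^2
= 225 - 180
= 45

45


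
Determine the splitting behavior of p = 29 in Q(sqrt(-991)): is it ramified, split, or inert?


K = Q(sqrt(-991)). Since d mod 4 = 1, disc(K) = -991.
Check p | disc: -991 mod 29 = 24.
p does not divide disc. Compute Legendre symbol (d/p):
24^((29-1)/2) mod 29 = 1
(d/p) = 1, so p splits: (p) = P*P' with e=1, f=1, g=2.
Therefore p is split.

split


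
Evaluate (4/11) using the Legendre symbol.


p = 11 is prime, so compute (4/11) with the reciprocity algorithm (Jacobi-symbol steps: pull out 2s via (2/n), flip via reciprocity, reduce):
  pull out 2: (2/11) = -1  (since 11 mod 8 = 3)
  pull out 2: (2/11) = -1  (since 11 mod 8 = 3)
  (1/11) = 1
Product of signs = 1
(4/11) = 1

1


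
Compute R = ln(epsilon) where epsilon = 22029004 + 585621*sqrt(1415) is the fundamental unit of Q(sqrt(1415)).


epsilon = 22029004 + 585621*sqrt(1415)
= 4.4058e+07
R = ln(4.4058e+07)
= 17.6010

17.6010


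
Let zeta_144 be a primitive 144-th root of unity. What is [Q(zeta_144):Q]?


The degree equals Euler's totient phi(144).
144 = 2^4 * 3^2
phi(144) = 48

48


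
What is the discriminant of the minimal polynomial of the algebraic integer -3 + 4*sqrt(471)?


The element -3 + 4*sqrt(471) has minimal polynomial:
x^2 + 6*x - 7527
Discriminant = (6)^2 - 4*(-7527)
= 36 + 30108
= 30144

30144


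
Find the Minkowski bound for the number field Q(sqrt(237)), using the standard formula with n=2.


d = 237, d mod 4 = 1, so disc(K) = d = 237; |disc(K)| = 237
Real quadratic field, so n = 2, s = r2 = 0, r1 = 2
M = (n!/n^n) * (4/pi)^s * sqrt(|disc(K)|) = (2!/2^2) * (4/pi)^0 * sqrt(237)
= 0.5 * 1.000000 * 15.394804
= 7.6974

7.6974


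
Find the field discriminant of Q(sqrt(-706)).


For K = Q(sqrt(d)) with d squarefree: disc(K) = d if d = 1 mod 4, and disc(K) = 4d if d = 2 or 3 mod 4.
Here d = -706, and d mod 4 = 2.
d = 2 mod 4, not 1 (O_K = Z[sqrt(d)]), so disc(K) = 4d = 4 * (-706) = -2824

-2824


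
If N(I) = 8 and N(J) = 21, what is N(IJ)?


N(IJ) = N(I) * N(J)
= 8 * 21
= 168

168


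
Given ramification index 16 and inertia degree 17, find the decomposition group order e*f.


|D_P| = e * f
= 16 * 17
= 272

272


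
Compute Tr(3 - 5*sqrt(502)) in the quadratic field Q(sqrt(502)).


Tr(a + b*sqrt(d)) = (a + b*sqrt(d)) + (a - b*sqrt(d)) = 2a
= 2 * (3)
= 6

6


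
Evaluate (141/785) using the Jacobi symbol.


Compute (141/785) via quadratic reciprocity:
  reciprocity: (141/785) -> +(785/141)
  reduce: (80/141)
  pull out 2: (2/141) = -1  (since 141 mod 8 = 5)
  pull out 2: (2/141) = -1  (since 141 mod 8 = 5)
  pull out 2: (2/141) = -1  (since 141 mod 8 = 5)
  pull out 2: (2/141) = -1  (since 141 mod 8 = 5)
  reciprocity: (5/141) -> +(141/5)
  reduce: (1/5)
  (1/5) = 1
Product of signs = 1

1


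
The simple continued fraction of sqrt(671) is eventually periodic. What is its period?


Run the CF algorithm for sqrt(671).
a_0 = floor(sqrt(671)) = 25; set m_0=0, q_0=1.
Recurrence: m' = q*a - m,  q' = (d - m'^2)/q,  a' = floor((a_0 + m')/q').
  step 1: m=25, q=46, a=1
  step 2: m=21, q=5, a=9
  step 3: m=24, q=19, a=2
  step 4: m=14, q=25, a=1
  step 5: m=11, q=22, a=1
  step 6: m=11, q=25, a=1
  step 7: m=14, q=19, a=2
  step 8: m=24, q=5, a=9
  step 9: m=21, q=46, a=1
  step 10: m=25, q=1, a=50
a_10 = 2*a_0 = 50, so the period closes here.
sqrt(671) = [25; 1, 9, 2, 1, 1, 1, 2, 9, 1, 50]
Period length = 10

10


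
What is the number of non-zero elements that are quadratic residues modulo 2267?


For prime p, the number of non-zero quadratic residues is (p-1)/2.
= (2267-1)/2
= 1133

1133


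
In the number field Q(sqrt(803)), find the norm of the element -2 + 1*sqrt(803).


N(a + b*sqrt(d)) = a^2 - d*b^2
= (-2)^2 - (803)*(1)^2
= 4 - 803
= -799

-799


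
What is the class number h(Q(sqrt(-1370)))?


K = Q(sqrt(-1370)). d mod 4 = 2, so D = disc(K) = 4d = -5480
h(K) equals the number of primitive reduced positive-definite forms (a, b, c) = a*x^2 + b*x*y + c*y^2 with b^2 - 4ac = D,
where reduced means |b| <= a <= c, with b >= 0 whenever |b| = a or a = c, and primitive means gcd(a, b, c) = 1.
Reduced forces 3a^2 <= |D| = 5480, so 1 <= a <= 42; b must have the parity of D, and c = (b^2 - D)/(4a) must be an integer >= a.
Enumerate a = 1..42, b in [-a, a]:
  a=1: (1, 0, 1370)  [1]
  a=2: (2, 0, 685)  [1]
  a=3: (3, -2, 457), (3, 2, 457)  [2]
  a=4: none
  a=5: (5, 0, 274)  [1]
  a=6: (6, -4, 229), (6, 4, 229)  [2]
  a=7: (7, -6, 197), (7, 6, 197)  [2]
  a=8: none
  a=9: (9, -8, 154), (9, 8, 154)  [2]
  a=10: (10, 0, 137)  [1]
  a=11: (11, -8, 126), (11, 8, 126)  [2]
  a=12..13: none
  a=14: (14, -8, 99), (14, 8, 99)  [2]
  a=15: (15, -10, 93), (15, 10, 93)  [2]
  a=16..17: none
  a=18: (18, -8, 77), (18, 8, 77)  [2]
  a=19: (19, -12, 74), (19, 12, 74)  [2]
  a=20: none
  a=21: (21, -20, 70), (21, -8, 66), (21, 8, 66), (21, 20, 70)  [4]
  a=22: (22, -8, 63), (22, 8, 63)  [2]
  a=23..26: none
  a=27: (27, -26, 57), (27, 26, 57)  [2]
  a=28: none
  a=29: (29, -28, 54), (29, 28, 54)  [2]
  a=30: (30, -20, 49), (30, 20, 49)  [2]
  a=31: (31, -10, 45), (31, 10, 45)  [2]
  a=32: none
  a=33: (33, -14, 43), (33, -8, 42), (33, 8, 42), (33, 14, 43)  [4]
  a=34: none
  a=35: (35, -20, 42), (35, 20, 42)  [2]
  a=36: none
  a=37: (37, -12, 38), (37, 12, 38)  [2]
  a=38..42: none
Total reduced forms: 1 + 1 + 2 + 1 + 2 + 2 + 2 + 1 + 2 + 2 + 2 + 2 + 2 + 4 + 2 + 2 + 2 + 2 + 2 + 4 + 2 + 2 = 44
h = 44

44


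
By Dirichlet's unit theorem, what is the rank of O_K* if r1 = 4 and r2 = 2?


By Dirichlet's unit theorem:
rank = r1 + r2 - 1
= 4 + 2 - 1
= 5

5


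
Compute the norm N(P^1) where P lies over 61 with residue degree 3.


N(P^a) = p^(a*f)
= 61^(1*3)
= 61^3
= 226981

226981


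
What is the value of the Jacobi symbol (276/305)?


Compute (276/305) via quadratic reciprocity:
  pull out 2: (2/305) = +1  (since 305 mod 8 = 1)
  pull out 2: (2/305) = +1  (since 305 mod 8 = 1)
  reciprocity: (69/305) -> +(305/69)
  reduce: (29/69)
  reciprocity: (29/69) -> +(69/29)
  reduce: (11/29)
  reciprocity: (11/29) -> +(29/11)
  reduce: (7/11)
  reciprocity: (7/11) -> -(11/7)
  reduce: (4/7)
  pull out 2: (2/7) = +1  (since 7 mod 8 = 7)
  pull out 2: (2/7) = +1  (since 7 mod 8 = 7)
  (1/7) = 1
Product of signs = -1

-1


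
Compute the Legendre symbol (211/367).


p = 367 is prime, so compute (211/367) with the reciprocity algorithm (Jacobi-symbol steps: pull out 2s via (2/n), flip via reciprocity, reduce):
  reciprocity: (211/367) -> -(367/211)
  reduce: (156/211)
  pull out 2: (2/211) = -1  (since 211 mod 8 = 3)
  pull out 2: (2/211) = -1  (since 211 mod 8 = 3)
  reciprocity: (39/211) -> -(211/39)
  reduce: (16/39)
  pull out 2: (2/39) = +1  (since 39 mod 8 = 7)
  pull out 2: (2/39) = +1  (since 39 mod 8 = 7)
  pull out 2: (2/39) = +1  (since 39 mod 8 = 7)
  pull out 2: (2/39) = +1  (since 39 mod 8 = 7)
  (1/39) = 1
Product of signs = 1
(211/367) = 1

1


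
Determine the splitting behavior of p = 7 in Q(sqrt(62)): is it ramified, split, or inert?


K = Q(sqrt(62)). Since d mod 4 = 2, disc(K) = 248.
Check p | disc: 248 mod 7 = 3.
p does not divide disc. Compute Legendre symbol (d/p):
6^((7-1)/2) mod 7 = -1
(d/p) = -1, so p is inert: (p) stays prime with e=1, f=2, g=1.
Therefore p is inert.

inert


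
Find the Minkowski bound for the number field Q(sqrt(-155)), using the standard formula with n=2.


d = -155, d mod 4 = 1, so disc(K) = d = -155; |disc(K)| = 155
Imaginary quadratic field, so n = 2, s = r2 = 1, r1 = 0
M = (n!/n^n) * (4/pi)^s * sqrt(|disc(K)|) = (2!/2^2) * (4/pi)^1 * sqrt(155)
= 0.5 * 1.273240 * 12.449900
= 7.9259

7.9259


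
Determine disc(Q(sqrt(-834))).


For K = Q(sqrt(d)) with d squarefree: disc(K) = d if d = 1 mod 4, and disc(K) = 4d if d = 2 or 3 mod 4.
Here d = -834, and d mod 4 = 2.
d = 2 mod 4, not 1 (O_K = Z[sqrt(d)]), so disc(K) = 4d = 4 * (-834) = -3336

-3336


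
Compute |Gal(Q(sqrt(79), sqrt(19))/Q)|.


The 2 square roots of distinct primes are multiplicatively independent over Q,
so [K:Q] = 2^2 and Gal(K/Q) is isomorphic to (Z/2Z)^2.
|Gal| = 2^2 = 4

4


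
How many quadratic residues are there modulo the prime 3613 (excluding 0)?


For prime p, the number of non-zero quadratic residues is (p-1)/2.
= (3613-1)/2
= 1806

1806


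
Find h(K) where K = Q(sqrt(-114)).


K = Q(sqrt(-114)). d mod 4 = 2, so D = disc(K) = 4d = -456
h(K) equals the number of primitive reduced positive-definite forms (a, b, c) = a*x^2 + b*x*y + c*y^2 with b^2 - 4ac = D,
where reduced means |b| <= a <= c, with b >= 0 whenever |b| = a or a = c, and primitive means gcd(a, b, c) = 1.
Reduced forces 3a^2 <= |D| = 456, so 1 <= a <= 12; b must have the parity of D, and c = (b^2 - D)/(4a) must be an integer >= a.
Enumerate a = 1..12, b in [-a, a]:
  a=1: (1, 0, 114)  [1]
  a=2: (2, 0, 57)  [1]
  a=3: (3, 0, 38)  [1]
  a=4: none
  a=5: (5, -2, 23), (5, 2, 23)  [2]
  a=6: (6, 0, 19)  [1]
  a=7..9: none
  a=10: (10, -8, 13), (10, 8, 13)  [2]
  a=11..12: none
Total reduced forms: 1 + 1 + 1 + 2 + 1 + 2 = 8
h = 8

8


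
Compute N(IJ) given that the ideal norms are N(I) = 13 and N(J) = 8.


N(IJ) = N(I) * N(J)
= 13 * 8
= 104

104


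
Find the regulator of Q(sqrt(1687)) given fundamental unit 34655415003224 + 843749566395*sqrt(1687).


epsilon = 34655415003224 + 843749566395*sqrt(1687)
= 6.9311e+13
R = ln(6.9311e+13)
= 31.8696

31.8696


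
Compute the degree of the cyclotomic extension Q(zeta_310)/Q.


The degree equals Euler's totient phi(310).
310 = 2 * 5 * 31
phi(310) = 120

120


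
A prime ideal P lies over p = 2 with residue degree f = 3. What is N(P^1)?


N(P^a) = p^(a*f)
= 2^(1*3)
= 2^3
= 8

8


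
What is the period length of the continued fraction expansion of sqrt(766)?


Run the CF algorithm for sqrt(766).
a_0 = floor(sqrt(766)) = 27; set m_0=0, q_0=1.
Recurrence: m' = q*a - m,  q' = (d - m'^2)/q,  a' = floor((a_0 + m')/q').
  step 1: m=27, q=37, a=1
  step 2: m=10, q=18, a=2
  step 3: m=26, q=5, a=10
  step 4: m=24, q=38, a=1
  step 5: m=14, q=15, a=2
  step 6: m=16, q=34, a=1
  step 7: m=18, q=13, a=3
  step 8: m=21, q=25, a=1
  step 9: m=4, q=30, a=1
  step 10: m=26, q=3, a=17
  step 11: m=25, q=47, a=1
  step 12: m=22, q=6, a=8
  step 13: m=26, q=15, a=3
  step 14: m=19, q=27, a=1
  step 15: m=8, q=26, a=1
  step 16: m=18, q=17, a=2
  step 17: m=16, q=30, a=1
  step 18: m=14, q=19, a=2
  step 19: m=24, q=10, a=5
  step 20: m=26, q=9, a=5
  step 21: m=19, q=45, a=1
  step 22: m=26, q=2, a=26
  step 23: m=26, q=45, a=1
  step 24: m=19, q=9, a=5
  step 25: m=26, q=10, a=5
  step 26: m=24, q=19, a=2
  step 27: m=14, q=30, a=1
  step 28: m=16, q=17, a=2
  step 29: m=18, q=26, a=1
  step 30: m=8, q=27, a=1
  step 31: m=19, q=15, a=3
  step 32: m=26, q=6, a=8
  step 33: m=22, q=47, a=1
  step 34: m=25, q=3, a=17
  step 35: m=26, q=30, a=1
  step 36: m=4, q=25, a=1
  step 37: m=21, q=13, a=3
  step 38: m=18, q=34, a=1
  step 39: m=16, q=15, a=2
  step 40: m=14, q=38, a=1
  step 41: m=24, q=5, a=10
  step 42: m=26, q=18, a=2
  step 43: m=10, q=37, a=1
  step 44: m=27, q=1, a=54
a_44 = 2*a_0 = 54, so the period closes here.
sqrt(766) = [27; 1, 2, 10, 1, 2, 1, 3, 1, 1, 17, 1, 8, 3, 1, 1, 2, 1, 2, 5, 5, 1, 26, 1, 5, 5, 2, 1, 2, 1, 1, 3, 8, 1, 17, 1, 1, 3, 1, 2, 1, 10, 2, 1, 54]
Period length = 44

44


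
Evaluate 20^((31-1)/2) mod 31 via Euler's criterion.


p = 31 is prime and the exponent is (p-1)/2 = 15, so by Euler's criterion 20^15 = (20/31) = +1 or -1 mod 31.
Compute by square-and-multiply:
  15 = 8 + 4 + 2 + 1 (binary 1111)
  Repeated squaring mod 31: 20^1 = 20, 20^2 = 28, 20^4 = 9, 20^8 = 19
  20^15 = 20^8 * 20^4 * 20^2 * 20^1 = 19 * 9 * 28 * 20 mod 31
    19 * 9 = 171 = 16 mod 31
    16 * 28 = 448 = 14 mod 31
    14 * 20 = 280 = 1 mod 31
  20^15 = 1 mod 31
Result 1: 20 is a quadratic residue mod 31.
20^15 mod 31 = 1

1


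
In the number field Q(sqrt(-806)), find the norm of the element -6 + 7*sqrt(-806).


N(a + b*sqrt(d)) = a^2 - d*b^2
= (-6)^2 - (-806)*(7)^2
= 36 + 39494
= 39530

39530


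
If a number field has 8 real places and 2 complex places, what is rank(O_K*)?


By Dirichlet's unit theorem:
rank = r1 + r2 - 1
= 8 + 2 - 1
= 9

9


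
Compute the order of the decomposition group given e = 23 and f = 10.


|D_P| = e * f
= 23 * 10
= 230

230


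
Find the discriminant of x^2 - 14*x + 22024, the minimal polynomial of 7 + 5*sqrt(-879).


The element 7 + 5*sqrt(-879) has minimal polynomial:
x^2 - 14*x + 22024
Discriminant = (-14)^2 - 4*(22024)
= 196 - 88096
= -87900

-87900


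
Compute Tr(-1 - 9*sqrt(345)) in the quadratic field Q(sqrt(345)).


Tr(a + b*sqrt(d)) = (a + b*sqrt(d)) + (a - b*sqrt(d)) = 2a
= 2 * (-1)
= -2

-2


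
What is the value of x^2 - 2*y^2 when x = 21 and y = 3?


x^2 - d*y^2
= 21^2 - 2*3^2
= 441 - 18
= 423

423
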